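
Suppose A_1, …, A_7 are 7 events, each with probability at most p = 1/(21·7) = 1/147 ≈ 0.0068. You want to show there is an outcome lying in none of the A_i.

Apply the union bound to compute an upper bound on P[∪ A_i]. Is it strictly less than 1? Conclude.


Union bound: P[∪_{i=1}^{7} A_i] ≤ Σ_i P[A_i] ≤ 7·p = 7·(1/147) = 1/21.
Numerically: 1/21 ≈ 0.0476.
Is 1/21 < 1? YES.
Since P[∪ A_i] ≤ 1/21 < 1, the complement has P[∩ A_i^c] ≥ 1 − 1/21 = 20/21 > 0, so some outcome avoids every A_i.

7·p = 1/21 ≈ 0.0476; existence CERTIFIED by the union bound.


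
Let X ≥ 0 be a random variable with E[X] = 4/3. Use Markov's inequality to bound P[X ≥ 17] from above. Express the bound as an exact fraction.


μ = E[X] = 4/3, a = 17.
Markov: P[X ≥ 17] ≤ μ/a = (4/3)/17 = 4/51.
Numerically: ≈ 0.078.
(Since a = 17 > μ = 1.333, the bound 4/51 is < 1 and informative.)

P[X ≥ 17] ≤ 4/51 ≈ 0.078.


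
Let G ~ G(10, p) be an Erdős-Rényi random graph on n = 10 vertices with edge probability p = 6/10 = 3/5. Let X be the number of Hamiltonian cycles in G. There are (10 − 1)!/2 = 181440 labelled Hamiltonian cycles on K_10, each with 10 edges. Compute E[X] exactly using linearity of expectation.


K_10 has (10 − 1)!/2 = 181440 labelled Hamiltonian cycles.
For each such Hamiltonian cycle H, let X_H = 1 if all 10 edges of H are present in G. Then P[X_H = 1] = p^{10} = (3/5)^{10} = 59049/9765625.
Summing the indicators: E[X] = Σ_H E[X_H] = 181440 · p^{10} = 181440 · 59049/9765625 = 2142770112/1953125.
Numerically: E[X] ≈ 1097.1.

E[X] = 181440 · (3/5)^{10} = 2142770112/1953125 ≈ 1097.1.


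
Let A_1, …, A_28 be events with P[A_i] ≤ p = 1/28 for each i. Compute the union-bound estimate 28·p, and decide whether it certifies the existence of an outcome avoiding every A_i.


Union bound: P[∪_{i=1}^{28} A_i] ≤ Σ_i P[A_i] ≤ 28·p = 28·(1/28) = 1.
Numerically: 1 ≈ 1.000.
Is 1 < 1? NO.
Since the bound 1 is ≥ 1, the union bound is uninformative here; it does NOT by itself certify existence.

28·p = 1 ≈ 1.000; existence NOT certified by the union bound.


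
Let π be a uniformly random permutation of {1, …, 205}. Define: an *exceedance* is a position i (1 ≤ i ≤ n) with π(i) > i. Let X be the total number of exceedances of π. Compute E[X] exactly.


Write X = Σ_{i=1}^{205} X_i, where X_i = 1_{π(i) > i}.
For each fixed i, π(i) is uniform over {1, …, 205} (marginal of a uniform permutation), so P[π(i) > i] = (n − i)/n. Summing: Σ_{i=1}^{205} (n − i)/n = (0 + 1 + … + 204)/205 = 205(205 − 1)/(2·205) = (205 − 1)/2.
Hence E[X] = Σ_{i=1}^{205} (205 − i)/205 = 102 ≈ 102.000.

E[X] = 102 = 102.000.


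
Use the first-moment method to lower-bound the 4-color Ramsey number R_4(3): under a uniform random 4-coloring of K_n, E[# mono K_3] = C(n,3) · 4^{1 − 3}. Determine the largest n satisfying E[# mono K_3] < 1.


We need C(n, 3) · 4^{1 − 3} < 1, i.e. C(n, 3) < 4^{3 − 1} = 16.
Check values of n near the boundary:
  n = 4: C(4, 3) = 4; 4 < 16? YES
  n = 5: C(5, 3) = 10; 10 < 16? YES
  n = 6: C(6, 3) = 20; 20 < 16? NO
  n = 7: C(7, 3) = 35; 35 < 16? NO
The largest n with C(n, 3) < 16 is n = 5 (where E[X] = 5/8 ≈ 0.625). Hence R_4(3) > 5, i.e. R_4(3) ≥ 6.

Largest n = 5; hence R_4(3) > 5.


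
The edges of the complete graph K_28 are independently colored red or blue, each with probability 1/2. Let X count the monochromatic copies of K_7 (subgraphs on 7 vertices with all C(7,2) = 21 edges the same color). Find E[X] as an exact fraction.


Let X = Σ_S X_S over the C(28, 7) = 1184040 subsets S of size 7, where X_S = 1 if the K_7 on S is monochromatic.
For a fixed S, the K_7 on S has C(7, 2) = 21 edges. P[all 21 edges red] = (1/2)^21, and likewise for blue, so P[monochromatic] = 2·(1/2)^21 = 2^{1 − 21} = 1/1048576.
Summing: E[X] = C(28, 7) · 2^{1 − 21} = 1184040 · 1/1048576 = 148005/131072.
Numerically: E[X] ≈ 1.129.

E[X] = C(28,7)·2^(1−C(7,2)) = 148005/131072 ≈ 1.129.


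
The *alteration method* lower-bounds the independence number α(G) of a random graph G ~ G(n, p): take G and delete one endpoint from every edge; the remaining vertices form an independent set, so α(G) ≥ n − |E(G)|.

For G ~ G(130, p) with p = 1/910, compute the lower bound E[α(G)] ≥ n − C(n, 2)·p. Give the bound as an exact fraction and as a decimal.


E[|E(G)|] = C(130, 2)·p = 8385 · (1/910) = 129/14.
E[α(G)] ≥ n − E[|E(G)|] = 130 − 129/14 = 1691/14.
Numerically: ≈ 120.786.
(This is only a lower bound; the true E[α(G)] may be larger.)

E[α(G)] ≥ 1691/14 ≈ 120.786.


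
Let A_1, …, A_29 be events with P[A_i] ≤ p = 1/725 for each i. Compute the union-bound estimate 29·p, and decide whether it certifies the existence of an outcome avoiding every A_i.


Union bound: P[∪_{i=1}^{29} A_i] ≤ Σ_i P[A_i] ≤ 29·p = 29·(1/725) = 1/25.
Numerically: 1/25 ≈ 0.04000.
Is 1/25 < 1? YES.
Since P[∪ A_i] ≤ 1/25 < 1, the complement has P[∩ A_i^c] ≥ 1 − 1/25 = 24/25 > 0, so some outcome avoids every A_i.

29·p = 1/25 ≈ 0.04000; existence CERTIFIED by the union bound.


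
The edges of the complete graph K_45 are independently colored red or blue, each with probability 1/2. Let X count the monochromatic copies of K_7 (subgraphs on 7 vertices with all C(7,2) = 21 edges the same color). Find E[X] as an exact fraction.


Let X = Σ_S X_S over the C(45, 7) = 45379620 subsets S of size 7, where X_S = 1 if the K_7 on S is monochromatic.
For a fixed S, the K_7 on S has C(7, 2) = 21 edges. P[all 21 edges red] = (1/2)^21, and likewise for blue, so P[monochromatic] = 2·(1/2)^21 = 2^{1 − 21} = 1/1048576.
Summing: E[X] = C(45, 7) · 2^{1 − 21} = 45379620 · 1/1048576 = 11344905/262144.
Numerically: E[X] ≈ 43.27738.

E[X] = C(45,7)·2^(1−C(7,2)) = 11344905/262144 ≈ 43.27738.


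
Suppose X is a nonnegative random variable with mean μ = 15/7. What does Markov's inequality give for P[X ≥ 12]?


μ = E[X] = 15/7, a = 12.
Markov: P[X ≥ 12] ≤ μ/a = (15/7)/12 = 5/28.
Numerically: ≈ 0.1786.
(Since a = 12 > μ = 2.1429, the bound 5/28 is < 1 and informative.)

P[X ≥ 12] ≤ 5/28 ≈ 0.1786.


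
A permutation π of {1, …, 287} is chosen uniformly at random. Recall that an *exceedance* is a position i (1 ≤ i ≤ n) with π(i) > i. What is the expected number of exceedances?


Write X = Σ_{i=1}^{287} X_i, where X_i = 1_{π(i) > i}.
For each fixed i, π(i) is uniform over {1, …, 287} (marginal of a uniform permutation), so P[π(i) > i] = (n − i)/n. Summing: Σ_{i=1}^{287} (n − i)/n = (0 + 1 + … + 286)/287 = 287(287 − 1)/(2·287) = (287 − 1)/2.
Hence E[X] = Σ_{i=1}^{287} (287 − i)/287 = 143 ≈ 143.00000.

E[X] = 143 = 143.00000.


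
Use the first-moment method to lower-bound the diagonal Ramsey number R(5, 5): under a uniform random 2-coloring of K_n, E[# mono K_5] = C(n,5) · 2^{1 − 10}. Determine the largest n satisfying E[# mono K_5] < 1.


We need C(n, 5) · 2^{1 − 10} < 1, i.e. C(n, 5) < 2^{10 − 1} = 512.
Check values of n near the boundary:
  n = 9: C(9, 5) = 126; 126 < 512? YES
  n = 10: C(10, 5) = 252; 252 < 512? YES
  n = 11: C(11, 5) = 462; 462 < 512? YES
  n = 12: C(12, 5) = 792; 792 < 512? NO
  n = 13: C(13, 5) = 1287; 1287 < 512? NO
  n = 14: C(14, 5) = 2002; 2002 < 512? NO
The largest n with C(n, 5) < 512 is n = 11 (where E[X] = 231/256 ≈ 0.902). Hence R(5, 5) > 11, i.e. R(5, 5) ≥ 12.

Largest n = 11; hence R(5, 5) > 11.


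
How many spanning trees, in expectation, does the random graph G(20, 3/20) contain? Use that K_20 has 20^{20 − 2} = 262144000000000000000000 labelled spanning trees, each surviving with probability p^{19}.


K_20 has 20^{20 − 2} = 262144000000000000000000 labelled spanning trees.
For each such spanning tree H, let X_H = 1 if all 19 edges of H are present in G. Then P[X_H = 1] = p^{19} = (3/20)^{19} = 1162261467/5242880000000000000000000.
By linearity of expectation: E[X] = Σ_H E[X_H] = 262144000000000000000000 · p^{19} = 262144000000000000000000 · 1162261467/5242880000000000000000000 = 1162261467/20.
Numerically: E[X] ≈ 5.81e+07.

E[X] = 262144000000000000000000 · (3/20)^{19} = 1162261467/20 ≈ 5.81e+07.


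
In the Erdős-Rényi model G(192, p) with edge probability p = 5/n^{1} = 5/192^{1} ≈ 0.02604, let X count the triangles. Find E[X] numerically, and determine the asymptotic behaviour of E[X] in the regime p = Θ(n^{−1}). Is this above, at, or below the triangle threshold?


Number of potential triangles: C(192, 3) = 1161280.
Each occurs with probability p³ ≈ (0.02604)³ ≈ 1.766064e-05.
By linearity: E[X] = C(192, 3)·p³ ≈ 1161280 · 1.766064e-05 ≈ 20.5089.
Here α = 1, so p = 5/n is exactly at the triangle threshold p ~ 1/n. Asymptotically E[X] → c³/6 = 5³/6 = 125/6 ≈ 20.8333, a bounded constant. In this regime the triangle count is asymptotically Poisson(c³/6).

E[X] ≈ 20.5089; in regime p = Θ(1/n^{1}) E[X] stays bounded (at the triangle threshold p ~ 1/n).


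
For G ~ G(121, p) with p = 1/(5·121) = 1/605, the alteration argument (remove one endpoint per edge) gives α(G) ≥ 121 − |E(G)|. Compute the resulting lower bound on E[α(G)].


E[|E(G)|] = C(121, 2)·p = 7260 · (1/605) = 12.
E[α(G)] ≥ n − E[|E(G)|] = 121 − 12 = 109.
Numerically: ≈ 109.000000.
(This is only a lower bound; the true E[α(G)] may be larger.)

E[α(G)] ≥ 109 ≈ 109.000000.


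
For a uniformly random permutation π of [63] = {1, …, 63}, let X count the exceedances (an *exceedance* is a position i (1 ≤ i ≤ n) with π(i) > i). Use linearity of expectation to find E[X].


Write X = Σ_{i=1}^{63} X_i, where X_i = 1_{π(i) > i}.
For each fixed i, π(i) is uniform over {1, …, 63} (marginal of a uniform permutation), so P[π(i) > i] = (n − i)/n. Summing: Σ_{i=1}^{63} (n − i)/n = (0 + 1 + … + 62)/63 = 63(63 − 1)/(2·63) = (63 − 1)/2.
Hence E[X] = Σ_{i=1}^{63} (63 − i)/63 = 31 ≈ 31.00000.

E[X] = 31 = 31.00000.


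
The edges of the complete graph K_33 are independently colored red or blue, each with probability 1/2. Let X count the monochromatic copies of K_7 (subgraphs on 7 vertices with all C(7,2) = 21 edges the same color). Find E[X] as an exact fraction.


Let X = Σ_S X_S over the C(33, 7) = 4272048 subsets S of size 7, where X_S = 1 if the K_7 on S is monochromatic.
For a fixed S, the K_7 on S has C(7, 2) = 21 edges. P[all 21 edges red] = (1/2)^21, and likewise for blue, so P[monochromatic] = 2·(1/2)^21 = 2^{1 − 21} = 1/1048576.
Summing: E[X] = C(33, 7) · 2^{1 − 21} = 4272048 · 1/1048576 = 267003/65536.
Numerically: E[X] ≈ 4.074.

E[X] = C(33,7)·2^(1−C(7,2)) = 267003/65536 ≈ 4.074.


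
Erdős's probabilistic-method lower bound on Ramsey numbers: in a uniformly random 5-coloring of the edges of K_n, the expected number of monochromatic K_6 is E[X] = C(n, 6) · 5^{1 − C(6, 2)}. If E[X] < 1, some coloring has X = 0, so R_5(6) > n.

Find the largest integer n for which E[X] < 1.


We need C(n, 6) · 5^{1 − 15} < 1, i.e. C(n, 6) < 5^{15 − 1} = 6103515625.
Check values of n near the boundary:
  n = 127: C(127, 6) = 5169379425; 5169379425 < 6103515625? YES
  n = 128: C(128, 6) = 5423611200; 5423611200 < 6103515625? YES
  n = 129: C(129, 6) = 5688177600; 5688177600 < 6103515625? YES
  n = 130: C(130, 6) = 5963412000; 5963412000 < 6103515625? YES
  n = 131: C(131, 6) = 6249655776; 6249655776 < 6103515625? NO
  n = 132: C(132, 6) = 6547258432; 6547258432 < 6103515625? NO
The largest n with C(n, 6) < 6103515625 is n = 130 (where E[X] = 47707296/48828125 ≈ 0.977045). Hence R_5(6) > 130, i.e. R_5(6) ≥ 131.

Largest n = 130; hence R_5(6) > 130.


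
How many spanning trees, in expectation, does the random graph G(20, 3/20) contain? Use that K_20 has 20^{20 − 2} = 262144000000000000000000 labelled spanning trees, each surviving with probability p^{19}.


K_20 has 20^{20 − 2} = 262144000000000000000000 labelled spanning trees.
For each such spanning tree H, let X_H = 1 if all 19 edges of H are present in G. Then P[X_H = 1] = p^{19} = (3/20)^{19} = 1162261467/5242880000000000000000000.
By linearity: E[X] = Σ_H E[X_H] = 262144000000000000000000 · p^{19} = 262144000000000000000000 · 1162261467/5242880000000000000000000 = 1162261467/20.
Numerically: E[X] ≈ 5.81131e+07.

E[X] = 262144000000000000000000 · (3/20)^{19} = 1162261467/20 ≈ 5.81131e+07.


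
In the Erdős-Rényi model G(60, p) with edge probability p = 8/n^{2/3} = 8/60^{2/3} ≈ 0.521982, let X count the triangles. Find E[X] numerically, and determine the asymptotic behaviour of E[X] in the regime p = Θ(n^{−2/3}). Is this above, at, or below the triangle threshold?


Number of potential triangles: C(60, 3) = 34220.
Each occurs with probability p³ ≈ (0.521982)³ ≈ 1.42222222e-01.
By linearity: E[X] = C(60, 3)·p³ ≈ 34220 · 1.42222222e-01 ≈ 4866.844444.
Since α = 2/3 < 1, p = c/n^{2/3} ≫ 1/n is above the triangle threshold p ~ 1/n. Asymptotically E[X] ~ (c³/6)·n^{3(1−α)} = (8³/6)·n^{1} → ∞; triangles are abundant w.h.p.

E[X] ≈ 4866.844444; in regime p = Θ(1/n^{2/3}) E[X] diverges (above the triangle threshold p ~ 1/n).


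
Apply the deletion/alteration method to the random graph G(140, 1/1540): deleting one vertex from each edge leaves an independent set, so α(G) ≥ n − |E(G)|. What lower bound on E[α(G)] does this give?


E[|E(G)|] = C(140, 2)·p = 9730 · (1/1540) = 139/22.
E[α(G)] ≥ n − E[|E(G)|] = 140 − 139/22 = 2941/22.
Numerically: ≈ 133.682.
(This is only a lower bound; the true E[α(G)] may be larger.)

E[α(G)] ≥ 2941/22 ≈ 133.682.


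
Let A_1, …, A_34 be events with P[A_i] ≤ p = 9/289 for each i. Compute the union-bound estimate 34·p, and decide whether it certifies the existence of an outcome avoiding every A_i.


Union bound: P[∪_{i=1}^{34} A_i] ≤ Σ_i P[A_i] ≤ 34·p = 34·(9/289) = 18/17.
Numerically: 18/17 ≈ 1.0588.
Is 18/17 < 1? NO.
Since the bound 18/17 is ≥ 1, the union bound is uninformative here; it does NOT by itself certify existence.

34·p = 18/17 ≈ 1.0588; existence NOT certified by the union bound.


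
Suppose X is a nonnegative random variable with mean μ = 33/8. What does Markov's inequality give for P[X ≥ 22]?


μ = E[X] = 33/8, a = 22.
Markov: P[X ≥ 22] ≤ μ/a = (33/8)/22 = 3/16.
Numerically: ≈ 0.187500.
(Since a = 22 > μ = 4.125000, the bound 3/16 is < 1 and informative.)

P[X ≥ 22] ≤ 3/16 ≈ 0.187500.


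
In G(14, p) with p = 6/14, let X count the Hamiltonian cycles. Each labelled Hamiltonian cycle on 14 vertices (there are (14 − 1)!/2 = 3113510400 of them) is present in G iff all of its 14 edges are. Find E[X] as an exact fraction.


K_14 has (14 − 1)!/2 = 3113510400 labelled Hamiltonian cycles.
For each such Hamiltonian cycle H, let X_H = 1 if all 14 edges of H are present in G. Then P[X_H = 1] = p^{14} = (3/7)^{14} = 4782969/678223072849.
By linearity: E[X] = Σ_H E[X_H] = 3113510400 · p^{14} = 3113510400 · 4782969/678223072849 = 2127403389196800/96889010407.
Numerically: E[X] ≈ 21957.1.

E[X] = 3113510400 · (3/7)^{14} = 2127403389196800/96889010407 ≈ 21957.1.


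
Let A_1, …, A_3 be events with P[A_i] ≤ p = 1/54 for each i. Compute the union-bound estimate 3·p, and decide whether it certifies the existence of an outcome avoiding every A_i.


Union bound: P[∪_{i=1}^{3} A_i] ≤ Σ_i P[A_i] ≤ 3·p = 3·(1/54) = 1/18.
Numerically: 1/18 ≈ 0.05556.
Is 1/18 < 1? YES.
Since P[∪ A_i] ≤ 1/18 < 1, the complement has P[∩ A_i^c] ≥ 1 − 1/18 = 17/18 > 0, so some outcome avoids every A_i.

3·p = 1/18 ≈ 0.05556; existence CERTIFIED by the union bound.


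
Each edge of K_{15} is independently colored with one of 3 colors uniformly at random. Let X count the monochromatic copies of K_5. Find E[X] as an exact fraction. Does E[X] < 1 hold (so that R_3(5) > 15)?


E[X] = C(15, 5) · 3^{1 − 10} = 3003 · 3^{−9} = 3003/19683.
As a reduced fraction: E[X] = 1001/6561 ≈ 0.152568.
Is E[X] < 1? YES.
Since E[X] < 1, there exists a 3-coloring of K_{15} with no monochromatic K_5; hence R_3(5) > 15.

E[X] = 1001/6561 ≈ 0.152568; E[X] < 1, so R_3(5) > 15.


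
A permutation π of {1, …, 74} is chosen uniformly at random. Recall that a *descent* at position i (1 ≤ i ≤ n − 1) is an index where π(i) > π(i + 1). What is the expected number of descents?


Write X = Σ X_I over i = 1, …, 73, with X_I the indicator of one descent.
There are 73 indicators.
For each fixed i, the pair (π(i), π(i+1)) is a uniformly random ordered pair of distinct values from {1, …, 74}; by symmetry P[π(i) > π(i+1)] = 1/2.
By linearity: E[X] = 73 · (1/2) = (74 − 1) · (1/2) = 73/2 ≈ 36.500000.

E[X] = 73/2 = 36.500000.


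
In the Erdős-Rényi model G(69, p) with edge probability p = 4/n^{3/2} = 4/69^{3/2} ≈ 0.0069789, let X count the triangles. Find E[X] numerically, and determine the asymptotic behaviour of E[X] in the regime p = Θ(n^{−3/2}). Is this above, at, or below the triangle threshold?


Number of potential triangles: C(69, 3) = 52394.
Each occurs with probability p³ ≈ (0.0069789)³ ≈ 3.3990618e-07.
By linearity: E[X] = C(69, 3)·p³ ≈ 52394 · 3.3990618e-07 ≈ 0.01781.
Since α = 3/2 > 1, p = c/n^{3/2} = o(1/n) is below the triangle threshold p ~ 1/n. Asymptotically E[X] ~ (c³/6)·n^{3(1−α)} = (4³/6)·n^{-1.5} → 0, so by Markov's inequality G has no triangles w.h.p.

E[X] ≈ 0.01781; in regime p = Θ(1/n^{3/2}) E[X] tends to 0 (below the triangle threshold p ~ 1/n).


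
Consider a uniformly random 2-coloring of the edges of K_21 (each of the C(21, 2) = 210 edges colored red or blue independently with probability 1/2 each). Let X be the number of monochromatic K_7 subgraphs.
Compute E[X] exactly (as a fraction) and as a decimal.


Let X = Σ_S X_S over the C(21, 7) = 116280 subsets S of size 7, where X_S = 1 if the K_7 on S is monochromatic.
For a fixed S, the K_7 on S has C(7, 2) = 21 edges. P[all 21 edges red] = (1/2)^21, and likewise for blue, so P[monochromatic] = 2·(1/2)^21 = 2^{1 − 21} = 1/1048576.
By linearity of expectation: E[X] = C(21, 7) · 2^{1 − 21} = 116280 · 1/1048576 = 14535/131072.
Numerically: E[X] ≈ 0.111.

E[X] = C(21,7)·2^(1−C(7,2)) = 14535/131072 ≈ 0.111.


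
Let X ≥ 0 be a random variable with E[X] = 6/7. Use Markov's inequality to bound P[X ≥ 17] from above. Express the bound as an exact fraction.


μ = E[X] = 6/7, a = 17.
Markov: P[X ≥ 17] ≤ μ/a = (6/7)/17 = 6/119.
Numerically: ≈ 0.050.
(Since a = 17 > μ = 0.857, the bound 6/119 is < 1 and informative.)

P[X ≥ 17] ≤ 6/119 ≈ 0.050.


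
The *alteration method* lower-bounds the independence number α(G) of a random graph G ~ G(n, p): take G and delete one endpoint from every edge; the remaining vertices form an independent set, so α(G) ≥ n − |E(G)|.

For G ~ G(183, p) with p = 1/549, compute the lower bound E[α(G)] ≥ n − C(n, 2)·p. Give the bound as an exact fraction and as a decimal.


E[|E(G)|] = C(183, 2)·p = 16653 · (1/549) = 91/3.
E[α(G)] ≥ n − E[|E(G)|] = 183 − 91/3 = 458/3.
Numerically: ≈ 152.66667.
(This is only a lower bound; the true E[α(G)] may be larger.)

E[α(G)] ≥ 458/3 ≈ 152.66667.


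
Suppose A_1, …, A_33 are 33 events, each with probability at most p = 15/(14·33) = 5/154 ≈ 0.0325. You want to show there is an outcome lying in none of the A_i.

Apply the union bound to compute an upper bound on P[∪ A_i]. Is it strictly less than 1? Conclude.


Union bound: P[∪_{i=1}^{33} A_i] ≤ Σ_i P[A_i] ≤ 33·p = 33·(5/154) = 15/14.
Numerically: 15/14 ≈ 1.0714.
Is 15/14 < 1? NO.
Since the bound 15/14 is ≥ 1, the union bound is uninformative here; it does NOT by itself certify existence.

33·p = 15/14 ≈ 1.0714; existence NOT certified by the union bound.


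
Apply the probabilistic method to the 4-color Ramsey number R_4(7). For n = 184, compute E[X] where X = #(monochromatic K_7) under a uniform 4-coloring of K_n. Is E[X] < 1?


E[X] = C(184, 7) · 4^{1 − 21} = 1262216571096 · 4^{−20} = 1262216571096/1099511627776.
As a reduced fraction: E[X] = 157777071387/137438953472 ≈ 1.14798.
Is E[X] < 1? NO.
Since E[X] ≥ 1, the first-moment bound is inconclusive at n = 184; it does NOT by itself certify R_4(7) > 184.

E[X] = 157777071387/137438953472 ≈ 1.14798; E[X] ≥ 1; first-moment method inconclusive here.


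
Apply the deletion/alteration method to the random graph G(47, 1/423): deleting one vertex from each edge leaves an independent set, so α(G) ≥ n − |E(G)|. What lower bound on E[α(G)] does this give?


E[|E(G)|] = C(47, 2)·p = 1081 · (1/423) = 23/9.
E[α(G)] ≥ n − E[|E(G)|] = 47 − 23/9 = 400/9.
Numerically: ≈ 44.44444.
(This is only a lower bound; the true E[α(G)] may be larger.)

E[α(G)] ≥ 400/9 ≈ 44.44444.


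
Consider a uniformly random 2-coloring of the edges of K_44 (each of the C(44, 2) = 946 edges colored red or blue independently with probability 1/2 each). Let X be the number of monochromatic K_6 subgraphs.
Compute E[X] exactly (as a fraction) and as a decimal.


Let X = Σ_S X_S over the C(44, 6) = 7059052 subsets S of size 6, where X_S = 1 if the K_6 on S is monochromatic.
For a fixed S, the K_6 on S has C(6, 2) = 15 edges. P[all 15 edges red] = (1/2)^15, and likewise for blue, so P[monochromatic] = 2·(1/2)^15 = 2^{1 − 15} = 1/16384.
Summing: E[X] = C(44, 6) · 2^{1 − 15} = 7059052 · 1/16384 = 1764763/4096.
Numerically: E[X] ≈ 430.850.

E[X] = C(44,6)·2^(1−C(6,2)) = 1764763/4096 ≈ 430.850.


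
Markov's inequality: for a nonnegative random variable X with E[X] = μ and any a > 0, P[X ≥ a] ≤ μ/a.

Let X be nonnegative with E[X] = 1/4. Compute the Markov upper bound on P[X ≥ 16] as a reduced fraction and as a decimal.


μ = E[X] = 1/4, a = 16.
Markov: P[X ≥ 16] ≤ μ/a = (1/4)/16 = 1/64.
Numerically: ≈ 0.0156.
(Since a = 16 > μ = 0.2500, the bound 1/64 is < 1 and informative.)

P[X ≥ 16] ≤ 1/64 ≈ 0.0156.


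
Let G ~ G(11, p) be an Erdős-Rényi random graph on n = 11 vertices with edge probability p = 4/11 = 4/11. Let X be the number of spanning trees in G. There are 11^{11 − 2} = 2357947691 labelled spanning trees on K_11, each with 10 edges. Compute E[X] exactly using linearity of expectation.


K_11 has 11^{11 − 2} = 2357947691 labelled spanning trees.
For each such spanning tree H, let X_H = 1 if all 10 edges of H are present in G. Then P[X_H = 1] = p^{10} = (4/11)^{10} = 1048576/25937424601.
By linearity of expectation: E[X] = Σ_H E[X_H] = 2357947691 · p^{10} = 2357947691 · 1048576/25937424601 = 1048576/11.
Numerically: E[X] ≈ 95325.

E[X] = 2357947691 · (4/11)^{10} = 1048576/11 ≈ 95325.


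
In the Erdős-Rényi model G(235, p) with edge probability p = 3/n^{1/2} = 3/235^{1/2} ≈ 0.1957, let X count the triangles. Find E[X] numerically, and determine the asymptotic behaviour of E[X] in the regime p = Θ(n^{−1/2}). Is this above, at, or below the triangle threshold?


Number of potential triangles: C(235, 3) = 2135445.
Each occurs with probability p³ ≈ (0.1957)³ ≈ 7.494833e-03.
By linearity: E[X] = C(235, 3)·p³ ≈ 2135445 · 7.494833e-03 ≈ 16004.8040.
Since α = 1/2 < 1, p = c/n^{1/2} ≫ 1/n is above the triangle threshold p ~ 1/n. Asymptotically E[X] ~ (c³/6)·n^{3(1−α)} = (3³/6)·n^{1.5} → ∞; triangles are abundant w.h.p.

E[X] ≈ 16004.8040; in regime p = Θ(1/n^{1/2}) E[X] diverges (above the triangle threshold p ~ 1/n).


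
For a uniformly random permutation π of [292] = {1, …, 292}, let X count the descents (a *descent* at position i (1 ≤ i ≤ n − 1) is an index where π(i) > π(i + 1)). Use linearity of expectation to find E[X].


Write X = Σ X_I over i = 1, …, 291, with X_I the indicator of one descent.
There are 291 indicators.
For each fixed i, the pair (π(i), π(i+1)) is a uniformly random ordered pair of distinct values from {1, …, 292}; by symmetry P[π(i) > π(i+1)] = 1/2.
By linearity: E[X] = 291 · (1/2) = (292 − 1) · (1/2) = 291/2 ≈ 145.5000.

E[X] = 291/2 = 145.5000.


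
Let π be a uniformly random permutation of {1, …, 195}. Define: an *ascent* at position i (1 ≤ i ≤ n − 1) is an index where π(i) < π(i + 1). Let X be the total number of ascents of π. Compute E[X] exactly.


Write X = Σ X_I over i = 1, …, 194, with X_I the indicator of one ascent.
There are 194 indicators.
For each fixed i, the pair (π(i), π(i+1)) is a uniformly random ordered pair of distinct values from {1, …, 195}; by symmetry P[π(i) < π(i+1)] = 1/2.
By linearity: E[X] = 194 · (1/2) = (195 − 1) · (1/2) = 97 ≈ 97.00000.

E[X] = 97 = 97.00000.


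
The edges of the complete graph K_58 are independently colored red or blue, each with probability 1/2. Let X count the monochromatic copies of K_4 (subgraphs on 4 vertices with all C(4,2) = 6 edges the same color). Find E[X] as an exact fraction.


Let X = Σ_S X_S over the C(58, 4) = 424270 subsets S of size 4, where X_S = 1 if the K_4 on S is monochromatic.
For a fixed S, the K_4 on S has C(4, 2) = 6 edges. P[all 6 edges red] = (1/2)^6, and likewise for blue, so P[monochromatic] = 2·(1/2)^6 = 2^{1 − 6} = 1/32.
By linearity of expectation: E[X] = C(58, 4) · 2^{1 − 6} = 424270 · 1/32 = 212135/16.
Numerically: E[X] ≈ 13258.43750.

E[X] = C(58,4)·2^(1−C(4,2)) = 212135/16 ≈ 13258.43750.


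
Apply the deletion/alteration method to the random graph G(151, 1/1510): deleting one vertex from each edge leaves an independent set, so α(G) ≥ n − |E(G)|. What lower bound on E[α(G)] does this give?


E[|E(G)|] = C(151, 2)·p = 11325 · (1/1510) = 15/2.
E[α(G)] ≥ n − E[|E(G)|] = 151 − 15/2 = 287/2.
Numerically: ≈ 143.50000.
(This is only a lower bound; the true E[α(G)] may be larger.)

E[α(G)] ≥ 287/2 ≈ 143.50000.


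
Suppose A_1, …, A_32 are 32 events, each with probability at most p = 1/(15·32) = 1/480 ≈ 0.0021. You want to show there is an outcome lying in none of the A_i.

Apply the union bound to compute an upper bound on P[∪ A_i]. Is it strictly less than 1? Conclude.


Union bound: P[∪_{i=1}^{32} A_i] ≤ Σ_i P[A_i] ≤ 32·p = 32·(1/480) = 1/15.
Numerically: 1/15 ≈ 0.0667.
Is 1/15 < 1? YES.
Since P[∪ A_i] ≤ 1/15 < 1, the complement has P[∩ A_i^c] ≥ 1 − 1/15 = 14/15 > 0, so some outcome avoids every A_i.

32·p = 1/15 ≈ 0.0667; existence CERTIFIED by the union bound.


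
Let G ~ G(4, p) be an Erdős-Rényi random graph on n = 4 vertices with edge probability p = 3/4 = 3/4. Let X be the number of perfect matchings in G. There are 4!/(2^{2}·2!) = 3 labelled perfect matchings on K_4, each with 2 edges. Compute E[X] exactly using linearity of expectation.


K_4 has 4!/(2^{2}·2!) = 3 labelled perfect matchings.
For each such perfect matching H, let X_H = 1 if all 2 edges of H are present in G. Then P[X_H = 1] = p^{2} = (3/4)^{2} = 9/16.
By linearity of expectation: E[X] = Σ_H E[X_H] = 3 · p^{2} = 3 · 9/16 = 27/16.
Numerically: E[X] ≈ 1.688.

E[X] = 3 · (3/4)^{2} = 27/16 ≈ 1.688.


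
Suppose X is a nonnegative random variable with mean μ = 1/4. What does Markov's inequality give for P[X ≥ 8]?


μ = E[X] = 1/4, a = 8.
Markov: P[X ≥ 8] ≤ μ/a = (1/4)/8 = 1/32.
Numerically: ≈ 0.031250.
(Since a = 8 > μ = 0.250000, the bound 1/32 is < 1 and informative.)

P[X ≥ 8] ≤ 1/32 ≈ 0.031250.


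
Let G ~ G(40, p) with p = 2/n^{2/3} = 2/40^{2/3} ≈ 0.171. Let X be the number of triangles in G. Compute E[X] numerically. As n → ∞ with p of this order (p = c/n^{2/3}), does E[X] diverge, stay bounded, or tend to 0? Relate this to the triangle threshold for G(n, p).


Number of potential triangles: C(40, 3) = 9880.
Each occurs with probability p³ ≈ (0.171)³ ≈ 5.0000000e-03.
By linearity: E[X] = C(40, 3)·p³ ≈ 9880 · 5.0000000e-03 ≈ 49.40000.
Since α = 2/3 < 1, p = c/n^{2/3} ≫ 1/n is above the triangle threshold p ~ 1/n. Asymptotically E[X] ~ (c³/6)·n^{3(1−α)} = (2³/6)·n^{1} → ∞; triangles are abundant w.h.p.

E[X] ≈ 49.40000; in regime p = Θ(1/n^{2/3}) E[X] diverges (above the triangle threshold p ~ 1/n).


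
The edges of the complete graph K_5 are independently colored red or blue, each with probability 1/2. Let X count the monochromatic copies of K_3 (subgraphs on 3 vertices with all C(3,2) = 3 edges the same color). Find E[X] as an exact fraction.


Let X = Σ_S X_S over the C(5, 3) = 10 subsets S of size 3, where X_S = 1 if the K_3 on S is monochromatic.
For a fixed S, the K_3 on S has C(3, 2) = 3 edges. P[all 3 edges red] = (1/2)^3, and likewise for blue, so P[monochromatic] = 2·(1/2)^3 = 2^{1 − 3} = 1/4.
Summing: E[X] = C(5, 3) · 2^{1 − 3} = 10 · 1/4 = 5/2.
Numerically: E[X] ≈ 2.500000.

E[X] = C(5,3)·2^(1−C(3,2)) = 5/2 ≈ 2.500000.


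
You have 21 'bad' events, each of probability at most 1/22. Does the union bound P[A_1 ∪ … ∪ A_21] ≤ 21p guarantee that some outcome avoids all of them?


Union bound: P[∪_{i=1}^{21} A_i] ≤ Σ_i P[A_i] ≤ 21·p = 21·(1/22) = 21/22.
Numerically: 21/22 ≈ 0.9545.
Is 21/22 < 1? YES.
Since P[∪ A_i] ≤ 21/22 < 1, the complement has P[∩ A_i^c] ≥ 1 − 21/22 = 1/22 > 0, so some outcome avoids every A_i.

21·p = 21/22 ≈ 0.9545; existence CERTIFIED by the union bound.


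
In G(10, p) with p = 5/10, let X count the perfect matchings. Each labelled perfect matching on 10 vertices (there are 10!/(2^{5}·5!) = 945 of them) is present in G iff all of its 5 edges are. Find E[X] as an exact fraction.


K_10 has 10!/(2^{5}·5!) = 945 labelled perfect matchings.
For each such perfect matching H, let X_H = 1 if all 5 edges of H are present in G. Then P[X_H = 1] = p^{5} = (1/2)^{5} = 1/32.
Summing the indicators: E[X] = Σ_H E[X_H] = 945 · p^{5} = 945 · 1/32 = 945/32.
Numerically: E[X] ≈ 29.53.

E[X] = 945 · (1/2)^{5} = 945/32 ≈ 29.53.


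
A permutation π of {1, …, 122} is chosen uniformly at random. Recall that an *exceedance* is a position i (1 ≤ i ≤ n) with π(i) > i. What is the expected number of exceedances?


Write X = Σ_{i=1}^{122} X_i, where X_i = 1_{π(i) > i}.
For each fixed i, π(i) is uniform over {1, …, 122} (marginal of a uniform permutation), so P[π(i) > i] = (n − i)/n. Summing: Σ_{i=1}^{122} (n − i)/n = (0 + 1 + … + 121)/122 = 122(122 − 1)/(2·122) = (122 − 1)/2.
Hence E[X] = Σ_{i=1}^{122} (122 − i)/122 = 121/2 ≈ 60.5000.

E[X] = 121/2 = 60.5000.


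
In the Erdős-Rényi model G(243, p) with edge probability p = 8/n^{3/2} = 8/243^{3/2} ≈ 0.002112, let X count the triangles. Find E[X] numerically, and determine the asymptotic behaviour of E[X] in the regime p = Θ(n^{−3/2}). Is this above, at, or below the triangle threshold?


Number of potential triangles: C(243, 3) = 2362041.
Each occurs with probability p³ ≈ (0.002112)³ ≈ 9.419801e-09.
By linearity: E[X] = C(243, 3)·p³ ≈ 2362041 · 9.419801e-09 ≈ 0.0222.
Since α = 3/2 > 1, p = c/n^{3/2} = o(1/n) is below the triangle threshold p ~ 1/n. Asymptotically E[X] ~ (c³/6)·n^{3(1−α)} = (8³/6)·n^{-1.5} → 0, so by Markov's inequality G has no triangles w.h.p.

E[X] ≈ 0.0222; in regime p = Θ(1/n^{3/2}) E[X] tends to 0 (below the triangle threshold p ~ 1/n).


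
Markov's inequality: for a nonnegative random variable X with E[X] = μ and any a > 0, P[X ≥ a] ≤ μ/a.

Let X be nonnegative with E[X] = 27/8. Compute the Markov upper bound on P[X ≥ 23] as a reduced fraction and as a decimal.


μ = E[X] = 27/8, a = 23.
Markov: P[X ≥ 23] ≤ μ/a = (27/8)/23 = 27/184.
Numerically: ≈ 0.146739.
(Since a = 23 > μ = 3.375000, the bound 27/184 is < 1 and informative.)

P[X ≥ 23] ≤ 27/184 ≈ 0.146739.


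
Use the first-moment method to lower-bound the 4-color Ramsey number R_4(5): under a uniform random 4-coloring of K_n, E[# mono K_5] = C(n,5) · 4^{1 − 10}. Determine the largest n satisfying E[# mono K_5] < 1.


We need C(n, 5) · 4^{1 − 10} < 1, i.e. C(n, 5) < 4^{10 − 1} = 262144.
Check values of n near the boundary:
  n = 27: C(27, 5) = 80730; 80730 < 262144? YES
  n = 28: C(28, 5) = 98280; 98280 < 262144? YES
  n = 29: C(29, 5) = 118755; 118755 < 262144? YES
  n = 30: C(30, 5) = 142506; 142506 < 262144? YES
  n = 31: C(31, 5) = 169911; 169911 < 262144? YES
  n = 32: C(32, 5) = 201376; 201376 < 262144? YES
  n = 33: C(33, 5) = 237336; 237336 < 262144? YES
  n = 34: C(34, 5) = 278256; 278256 < 262144? NO
  n = 35: C(35, 5) = 324632; 324632 < 262144? NO
  n = 36: C(36, 5) = 376992; 376992 < 262144? NO
The largest n with C(n, 5) < 262144 is n = 33 (where E[X] = 29667/32768 ≈ 0.905). Hence R_4(5) > 33, i.e. R_4(5) ≥ 34.

Largest n = 33; hence R_4(5) > 33.


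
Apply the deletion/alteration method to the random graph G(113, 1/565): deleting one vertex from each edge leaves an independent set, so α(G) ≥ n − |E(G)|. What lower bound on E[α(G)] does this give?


E[|E(G)|] = C(113, 2)·p = 6328 · (1/565) = 56/5.
E[α(G)] ≥ n − E[|E(G)|] = 113 − 56/5 = 509/5.
Numerically: ≈ 101.800.
(This is only a lower bound; the true E[α(G)] may be larger.)

E[α(G)] ≥ 509/5 ≈ 101.800.


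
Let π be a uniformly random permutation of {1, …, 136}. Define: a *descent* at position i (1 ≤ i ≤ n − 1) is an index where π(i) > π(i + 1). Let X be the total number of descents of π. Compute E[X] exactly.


Write X = Σ X_I over i = 1, …, 135, with X_I the indicator of one descent.
There are 135 indicators.
For each fixed i, the pair (π(i), π(i+1)) is a uniformly random ordered pair of distinct values from {1, …, 136}; by symmetry P[π(i) > π(i+1)] = 1/2.
By linearity: E[X] = 135 · (1/2) = (136 − 1) · (1/2) = 135/2 ≈ 67.500.

E[X] = 135/2 = 67.500.


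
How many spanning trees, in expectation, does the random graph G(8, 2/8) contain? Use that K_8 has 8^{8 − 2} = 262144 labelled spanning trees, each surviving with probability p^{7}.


K_8 has 8^{8 − 2} = 262144 labelled spanning trees.
For each such spanning tree H, let X_H = 1 if all 7 edges of H are present in G. Then P[X_H = 1] = p^{7} = (1/4)^{7} = 1/16384.
Summing the indicators: E[X] = Σ_H E[X_H] = 262144 · p^{7} = 262144 · 1/16384 = 16.
Numerically: E[X] ≈ 16.

E[X] = 262144 · (1/4)^{7} = 16 ≈ 16.


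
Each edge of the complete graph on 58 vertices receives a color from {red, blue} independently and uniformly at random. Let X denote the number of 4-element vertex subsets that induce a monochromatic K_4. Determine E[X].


Let X = Σ_S X_S over the C(58, 4) = 424270 subsets S of size 4, where X_S = 1 if the K_4 on S is monochromatic.
For a fixed S, the K_4 on S has C(4, 2) = 6 edges. P[all 6 edges red] = (1/2)^6, and likewise for blue, so P[monochromatic] = 2·(1/2)^6 = 2^{1 − 6} = 1/32.
By linearity of expectation: E[X] = C(58, 4) · 2^{1 − 6} = 424270 · 1/32 = 212135/16.
Numerically: E[X] ≈ 13258.438.

E[X] = C(58,4)·2^(1−C(4,2)) = 212135/16 ≈ 13258.438.


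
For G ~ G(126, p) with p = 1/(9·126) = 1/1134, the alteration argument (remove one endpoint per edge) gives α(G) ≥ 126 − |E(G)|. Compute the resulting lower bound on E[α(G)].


E[|E(G)|] = C(126, 2)·p = 7875 · (1/1134) = 125/18.
E[α(G)] ≥ n − E[|E(G)|] = 126 − 125/18 = 2143/18.
Numerically: ≈ 119.055556.
(This is only a lower bound; the true E[α(G)] may be larger.)

E[α(G)] ≥ 2143/18 ≈ 119.055556.


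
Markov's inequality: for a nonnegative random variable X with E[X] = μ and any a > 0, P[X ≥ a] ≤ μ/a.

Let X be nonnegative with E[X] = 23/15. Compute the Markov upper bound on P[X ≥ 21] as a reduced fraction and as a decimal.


μ = E[X] = 23/15, a = 21.
Markov: P[X ≥ 21] ≤ μ/a = (23/15)/21 = 23/315.
Numerically: ≈ 0.073.
(Since a = 21 > μ = 1.533, the bound 23/315 is < 1 and informative.)

P[X ≥ 21] ≤ 23/315 ≈ 0.073.


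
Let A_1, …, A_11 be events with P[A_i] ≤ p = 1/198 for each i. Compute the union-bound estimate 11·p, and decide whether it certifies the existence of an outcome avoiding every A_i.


Union bound: P[∪_{i=1}^{11} A_i] ≤ Σ_i P[A_i] ≤ 11·p = 11·(1/198) = 1/18.
Numerically: 1/18 ≈ 0.0556.
Is 1/18 < 1? YES.
Since P[∪ A_i] ≤ 1/18 < 1, the complement has P[∩ A_i^c] ≥ 1 − 1/18 = 17/18 > 0, so some outcome avoids every A_i.

11·p = 1/18 ≈ 0.0556; existence CERTIFIED by the union bound.


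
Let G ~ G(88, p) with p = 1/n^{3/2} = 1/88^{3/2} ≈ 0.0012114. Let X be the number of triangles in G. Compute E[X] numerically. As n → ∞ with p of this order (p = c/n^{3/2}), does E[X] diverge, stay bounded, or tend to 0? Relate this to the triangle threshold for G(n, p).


Number of potential triangles: C(88, 3) = 109736.
Each occurs with probability p³ ≈ (0.0012114)³ ≈ 1.7775752e-09.
By linearity: E[X] = C(88, 3)·p³ ≈ 109736 · 1.7775752e-09 ≈ 0.00020.
Since α = 3/2 > 1, p = c/n^{3/2} = o(1/n) is below the triangle threshold p ~ 1/n. Asymptotically E[X] ~ (c³/6)·n^{3(1−α)} = (1³/6)·n^{-1.5} → 0, so by Markov's inequality G has no triangles w.h.p.

E[X] ≈ 0.00020; in regime p = Θ(1/n^{3/2}) E[X] tends to 0 (below the triangle threshold p ~ 1/n).


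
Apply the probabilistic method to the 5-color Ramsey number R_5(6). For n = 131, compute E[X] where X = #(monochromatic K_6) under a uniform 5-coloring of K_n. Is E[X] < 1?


E[X] = C(131, 6) · 5^{1 − 15} = 6249655776 · 5^{−14} = 6249655776/6103515625.
As a reduced fraction: E[X] = 6249655776/6103515625 ≈ 1.0239436.
Is E[X] < 1? NO.
Since E[X] ≥ 1, the first-moment bound is inconclusive at n = 131; it does NOT by itself certify R_5(6) > 131.

E[X] = 6249655776/6103515625 ≈ 1.0239436; E[X] ≥ 1; first-moment method inconclusive here.


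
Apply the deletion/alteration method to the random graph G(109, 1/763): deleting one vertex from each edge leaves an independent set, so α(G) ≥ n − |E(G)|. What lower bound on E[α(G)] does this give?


E[|E(G)|] = C(109, 2)·p = 5886 · (1/763) = 54/7.
E[α(G)] ≥ n − E[|E(G)|] = 109 − 54/7 = 709/7.
Numerically: ≈ 101.28571.
(This is only a lower bound; the true E[α(G)] may be larger.)

E[α(G)] ≥ 709/7 ≈ 101.28571.


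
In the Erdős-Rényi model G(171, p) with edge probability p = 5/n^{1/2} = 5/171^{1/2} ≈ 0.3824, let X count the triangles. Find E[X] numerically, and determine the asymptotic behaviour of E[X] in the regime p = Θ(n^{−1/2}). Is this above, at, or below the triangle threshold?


Number of potential triangles: C(171, 3) = 818805.
Each occurs with probability p³ ≈ (0.3824)³ ≈ 5.590052e-02.
By linearity: E[X] = C(171, 3)·p³ ≈ 818805 · 5.590052e-02 ≈ 45771.6252.
Since α = 1/2 < 1, p = c/n^{1/2} ≫ 1/n is above the triangle threshold p ~ 1/n. Asymptotically E[X] ~ (c³/6)·n^{3(1−α)} = (5³/6)·n^{1.5} → ∞; triangles are abundant w.h.p.

E[X] ≈ 45771.6252; in regime p = Θ(1/n^{1/2}) E[X] diverges (above the triangle threshold p ~ 1/n).


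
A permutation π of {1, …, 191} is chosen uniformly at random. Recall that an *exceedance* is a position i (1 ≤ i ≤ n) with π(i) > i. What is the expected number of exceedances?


Write X = Σ_{i=1}^{191} X_i, where X_i = 1_{π(i) > i}.
For each fixed i, π(i) is uniform over {1, …, 191} (marginal of a uniform permutation), so P[π(i) > i] = (n − i)/n. Summing: Σ_{i=1}^{191} (n − i)/n = (0 + 1 + … + 190)/191 = 191(191 − 1)/(2·191) = (191 − 1)/2.
Hence E[X] = Σ_{i=1}^{191} (191 − i)/191 = 95 ≈ 95.00000.

E[X] = 95 = 95.00000.


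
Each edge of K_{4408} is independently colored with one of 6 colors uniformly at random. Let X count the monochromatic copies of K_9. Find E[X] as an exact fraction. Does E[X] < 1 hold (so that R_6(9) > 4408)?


E[X] = C(4408, 9) · 6^{1 − 36} = 1717362945146264156457459600 · 6^{−35} = 1717362945146264156457459600/1719070799748422591028658176.
As a reduced fraction: E[X] = 35778394690547169926197075/35813974994758803979763712 ≈ 0.99901.
Is E[X] < 1? YES.
Since E[X] < 1, there exists a 6-coloring of K_{4408} with no monochromatic K_9; hence R_6(9) > 4408.

E[X] = 35778394690547169926197075/35813974994758803979763712 ≈ 0.99901; E[X] < 1, so R_6(9) > 4408.
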